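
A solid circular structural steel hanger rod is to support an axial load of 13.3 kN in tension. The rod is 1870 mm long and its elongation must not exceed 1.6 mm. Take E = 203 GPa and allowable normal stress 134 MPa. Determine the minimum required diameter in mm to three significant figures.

Required area A ≥ P/σ_allow = 13300/134 = 99.25 mm².
For a solid circular section, d ≥ √(4A/π) = 11.24 mm.
Elongation limit: A ≥ PL/(Eδ_allow) = 13300·1870/(203000·1.6) = 76.57 mm² ⇒ d ≥ 9.874 mm.
The stress limit governs.

11.2 mm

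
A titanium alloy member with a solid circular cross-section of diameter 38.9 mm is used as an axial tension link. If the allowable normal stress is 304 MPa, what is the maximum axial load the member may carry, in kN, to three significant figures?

361 kN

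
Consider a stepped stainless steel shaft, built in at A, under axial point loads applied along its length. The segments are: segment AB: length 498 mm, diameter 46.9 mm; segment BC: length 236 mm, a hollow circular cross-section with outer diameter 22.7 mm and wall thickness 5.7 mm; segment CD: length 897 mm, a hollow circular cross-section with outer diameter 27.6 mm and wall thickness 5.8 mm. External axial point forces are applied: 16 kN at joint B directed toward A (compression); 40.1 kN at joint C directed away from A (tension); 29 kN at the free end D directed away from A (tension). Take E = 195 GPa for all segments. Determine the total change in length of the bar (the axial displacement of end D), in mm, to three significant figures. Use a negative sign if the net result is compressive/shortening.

Internal axial forces (sectioning from the free end, tension +): N_CD = 29 kN, N_BC = 69.1 kN, N_AB = 53.1 kN.
A_AB = 1728 mm².
A_BC = 304.4 mm².
A_CD = 397.2 mm².
δ_AB = 53100·498/(1728·195000) = 0.0785 mm
δ_BC = 69100·236/(304.4·195000) = 0.2747 mm
δ_CD = 29000·897/(397.2·195000) = 0.3358 mm
δ = Σδ_i = 0.689 mm.

0.689 mm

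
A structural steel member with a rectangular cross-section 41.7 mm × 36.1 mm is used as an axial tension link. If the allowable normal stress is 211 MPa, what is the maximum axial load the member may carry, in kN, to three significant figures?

A = 1505 mm².
P_max = σ_allow · A = 211 · 1505 = 317600 N = 317.6 kN.

318 kN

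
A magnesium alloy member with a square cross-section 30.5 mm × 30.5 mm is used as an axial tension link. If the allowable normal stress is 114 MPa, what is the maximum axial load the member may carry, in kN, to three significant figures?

106 kN

A = 930.2 mm².
P_max = σ_allow · A = 114 · 930.2 = 106000 N = 106 kN.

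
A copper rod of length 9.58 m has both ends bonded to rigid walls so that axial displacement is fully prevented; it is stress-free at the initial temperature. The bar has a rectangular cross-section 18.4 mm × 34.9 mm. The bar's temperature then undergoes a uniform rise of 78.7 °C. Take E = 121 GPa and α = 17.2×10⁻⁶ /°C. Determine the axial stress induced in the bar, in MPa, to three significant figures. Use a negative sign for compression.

-164 MPa

Free thermal expansion αLΔT = 17.2e-6 · 9580 · 78.7 = 12.97 mm.
The walls impose strain ε = −(12.97)/9580 = -1.3536e-03; σ = Eε = 121000 · -1.3536e-03 = -163.8 MPa.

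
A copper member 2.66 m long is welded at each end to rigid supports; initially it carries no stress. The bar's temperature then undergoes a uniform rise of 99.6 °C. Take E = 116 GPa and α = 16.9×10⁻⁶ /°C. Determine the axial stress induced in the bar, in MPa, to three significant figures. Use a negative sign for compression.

-195 MPa

Free thermal expansion αLΔT = 16.9e-6 · 2660 · 99.6 = 4.477 mm.
The walls impose strain ε = −(4.477)/2660 = -1.6832e-03; σ = Eε = 116000 · -1.6832e-03 = -195.3 MPa.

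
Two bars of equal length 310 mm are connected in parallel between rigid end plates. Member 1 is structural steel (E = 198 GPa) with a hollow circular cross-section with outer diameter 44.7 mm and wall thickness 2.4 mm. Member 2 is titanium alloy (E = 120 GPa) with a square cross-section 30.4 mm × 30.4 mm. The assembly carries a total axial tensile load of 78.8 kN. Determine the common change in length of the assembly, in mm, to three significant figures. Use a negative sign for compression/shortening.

0.140 mm

A_1 = 318.9 mm².
A_2 = 924.2 mm².
Equal strain + equilibrium ⇒ each member carries load in proportion to AE: A₁E₁ = 63150000 N, A₂E₂ = 110900000 N, ΣAE = 174000000 N.
δ = PL/ΣAE = 78800·310/174000000 = 0.1404 mm.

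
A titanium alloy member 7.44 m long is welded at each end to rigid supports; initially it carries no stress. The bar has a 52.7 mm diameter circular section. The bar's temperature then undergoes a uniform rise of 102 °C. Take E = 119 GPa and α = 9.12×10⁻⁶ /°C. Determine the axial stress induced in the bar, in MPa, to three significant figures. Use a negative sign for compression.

Free thermal expansion αLΔT = 9.12e-6 · 7440 · 102 = 6.921 mm.
The walls impose strain ε = −(6.921)/7440 = -9.3024e-04; σ = Eε = 119000 · -9.3024e-04 = -110.7 MPa.

-111 MPa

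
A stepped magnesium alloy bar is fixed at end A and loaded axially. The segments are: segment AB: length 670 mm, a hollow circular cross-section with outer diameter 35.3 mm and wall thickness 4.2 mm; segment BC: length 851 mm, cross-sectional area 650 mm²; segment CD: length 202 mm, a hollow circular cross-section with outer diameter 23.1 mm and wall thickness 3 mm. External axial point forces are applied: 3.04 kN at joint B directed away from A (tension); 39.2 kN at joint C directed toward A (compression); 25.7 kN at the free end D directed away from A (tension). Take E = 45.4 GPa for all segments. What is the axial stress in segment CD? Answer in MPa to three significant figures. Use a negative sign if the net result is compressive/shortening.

Internal axial forces (sectioning from the free end, tension +): N_CD = 25.7 kN, N_BC = -13.5 kN, N_AB = -10.46 kN.
A_CD = 189.4 mm².
σ_CD = N_CD/A_CD = 25700/189.4 = 135.7 MPa.

136 MPa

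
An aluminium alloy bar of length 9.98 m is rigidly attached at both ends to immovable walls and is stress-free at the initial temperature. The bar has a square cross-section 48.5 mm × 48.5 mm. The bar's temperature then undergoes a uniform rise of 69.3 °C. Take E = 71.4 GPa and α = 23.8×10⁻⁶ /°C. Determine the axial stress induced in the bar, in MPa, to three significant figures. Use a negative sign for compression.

-118 MPa

Free thermal expansion αLΔT = 23.8e-6 · 9980 · 69.3 = 16.46 mm.
The walls impose strain ε = −(16.46)/9980 = -1.6493e-03; σ = Eε = 71400 · -1.6493e-03 = -117.8 MPa.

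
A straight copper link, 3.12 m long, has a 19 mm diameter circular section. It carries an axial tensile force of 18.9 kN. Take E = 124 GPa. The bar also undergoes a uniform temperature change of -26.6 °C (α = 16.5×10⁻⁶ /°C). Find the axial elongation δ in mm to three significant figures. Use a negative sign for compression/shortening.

A = 283.5 mm².
δ_mech = NL/(AE) = 18900·3120/(283.5·124000) = 1.677 mm.
δ_thermal = αLΔT = 16.5e-6·3120·-26.6 = -1.369 mm.
δ = δ_mech + δ_thermal = 0.3079 mm.

0.308 mm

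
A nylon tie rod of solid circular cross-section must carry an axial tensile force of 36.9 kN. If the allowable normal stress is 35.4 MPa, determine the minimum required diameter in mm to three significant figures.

36.4 mm

Required area A ≥ P/σ_allow = 36900/35.4 = 1042 mm².
For a solid circular section, d ≥ √(4A/π) = 36.43 mm.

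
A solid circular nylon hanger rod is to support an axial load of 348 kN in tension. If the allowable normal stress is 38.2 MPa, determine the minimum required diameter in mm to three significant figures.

Required area A ≥ P/σ_allow = 348000/38.2 = 9110 mm².
For a solid circular section, d ≥ √(4A/π) = 107.7 mm.

108 mm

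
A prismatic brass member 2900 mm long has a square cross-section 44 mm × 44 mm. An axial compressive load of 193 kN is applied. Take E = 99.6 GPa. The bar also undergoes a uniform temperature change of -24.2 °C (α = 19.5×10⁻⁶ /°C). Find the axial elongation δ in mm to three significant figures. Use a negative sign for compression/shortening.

A = 1936 mm².
δ_mech = NL/(AE) = -193000·2900/(1936·99600) = -2.903 mm.
δ_thermal = αLΔT = 19.5e-6·2900·-24.2 = -1.369 mm.
δ = δ_mech + δ_thermal = -4.271 mm.

-4.27 mm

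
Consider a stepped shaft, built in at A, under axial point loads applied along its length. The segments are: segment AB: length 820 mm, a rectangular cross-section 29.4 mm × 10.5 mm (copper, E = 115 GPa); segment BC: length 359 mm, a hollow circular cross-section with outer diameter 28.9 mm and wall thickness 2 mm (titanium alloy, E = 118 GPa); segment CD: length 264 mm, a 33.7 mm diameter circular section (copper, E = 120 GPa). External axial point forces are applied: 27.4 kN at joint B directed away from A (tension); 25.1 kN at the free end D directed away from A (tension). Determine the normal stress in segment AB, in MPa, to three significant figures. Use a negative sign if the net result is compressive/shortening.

Internal axial forces (sectioning from the free end, tension +): N_CD = 25.1 kN, N_BC = 25.1 kN, N_AB = 52.5 kN.
A_AB = 308.7 mm².
σ_AB = N_AB/A_AB = 52500/308.7 = 170.1 MPa.

170 MPa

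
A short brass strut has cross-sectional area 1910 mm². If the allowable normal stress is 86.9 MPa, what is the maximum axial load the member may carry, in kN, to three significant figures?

P_max = σ_allow · A = 86.9 · 1910 = 166000 N = 166 kN.

166 kN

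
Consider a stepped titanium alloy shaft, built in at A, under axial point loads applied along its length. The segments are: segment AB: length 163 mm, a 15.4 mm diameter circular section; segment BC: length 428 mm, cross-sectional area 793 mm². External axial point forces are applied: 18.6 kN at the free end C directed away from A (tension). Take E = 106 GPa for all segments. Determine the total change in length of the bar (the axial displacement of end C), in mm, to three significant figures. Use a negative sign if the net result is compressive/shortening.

0.248 mm

Internal axial forces (sectioning from the free end, tension +): N_BC = 18.6 kN, N_AB = 18.6 kN.
A_AB = 186.3 mm².
δ_AB = 18600·163/(186.3·106000) = 0.1536 mm
δ_BC = 18600·428/(793·106000) = 0.09471 mm
δ = Σδ_i = 0.2483 mm.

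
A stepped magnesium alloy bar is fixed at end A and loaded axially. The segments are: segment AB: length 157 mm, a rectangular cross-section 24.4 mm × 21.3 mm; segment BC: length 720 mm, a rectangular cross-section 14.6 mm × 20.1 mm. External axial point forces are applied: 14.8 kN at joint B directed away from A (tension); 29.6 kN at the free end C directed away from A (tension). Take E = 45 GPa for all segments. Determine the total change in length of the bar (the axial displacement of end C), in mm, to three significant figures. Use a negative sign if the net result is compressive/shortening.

1.91 mm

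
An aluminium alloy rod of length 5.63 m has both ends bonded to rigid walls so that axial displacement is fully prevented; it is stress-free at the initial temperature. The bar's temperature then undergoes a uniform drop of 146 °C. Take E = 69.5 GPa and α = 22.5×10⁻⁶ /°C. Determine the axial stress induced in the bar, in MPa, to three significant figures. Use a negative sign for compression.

228 MPa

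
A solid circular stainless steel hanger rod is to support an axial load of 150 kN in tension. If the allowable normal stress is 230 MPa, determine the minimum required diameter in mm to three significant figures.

Required area A ≥ P/σ_allow = 150000/230 = 652.2 mm².
For a solid circular section, d ≥ √(4A/π) = 28.82 mm.

28.8 mm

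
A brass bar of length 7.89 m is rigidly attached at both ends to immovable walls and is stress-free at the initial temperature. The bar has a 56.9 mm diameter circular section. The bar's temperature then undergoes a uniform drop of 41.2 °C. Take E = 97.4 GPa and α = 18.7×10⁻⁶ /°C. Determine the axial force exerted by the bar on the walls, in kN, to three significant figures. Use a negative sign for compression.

Free thermal expansion αLΔT = 18.7e-6 · 7890 · -41.2 = -6.079 mm.
The walls impose strain ε = −(-6.079)/7890 = 7.7044e-04; σ = Eε = 97400 · 7.7044e-04 = 75.04 MPa.
Wall reaction R = σ·A = 75.04·2543 = 190800 N = 190.8 kN.

191 kN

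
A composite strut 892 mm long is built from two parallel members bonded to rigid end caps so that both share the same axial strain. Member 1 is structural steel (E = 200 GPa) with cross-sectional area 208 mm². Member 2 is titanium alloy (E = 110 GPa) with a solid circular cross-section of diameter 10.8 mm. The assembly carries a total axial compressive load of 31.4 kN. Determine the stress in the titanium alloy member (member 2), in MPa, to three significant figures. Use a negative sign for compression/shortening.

-66.8 MPa

A_2 = 91.61 mm².
Equal strain + equilibrium ⇒ each member carries load in proportion to AE: A₁E₁ = 41600000 N, A₂E₂ = 10080000 N, ΣAE = 51680000 N.
σ₂ = P·E₂/ΣAE = -31400·110000/51680000 = -66.84 MPa.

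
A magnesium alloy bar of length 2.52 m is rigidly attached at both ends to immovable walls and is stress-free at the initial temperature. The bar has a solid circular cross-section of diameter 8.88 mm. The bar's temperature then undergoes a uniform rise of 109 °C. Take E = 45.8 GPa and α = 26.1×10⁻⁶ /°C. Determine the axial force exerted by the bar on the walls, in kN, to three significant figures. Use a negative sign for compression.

Free thermal expansion αLΔT = 26.1e-6 · 2520 · 109 = 7.169 mm.
The walls impose strain ε = −(7.169)/2520 = -2.8449e-03; σ = Eε = 45800 · -2.8449e-03 = -130.3 MPa.
Wall reaction R = σ·A = -130.3·61.93 = -8070 N = -8.07 kN.

-8.07 kN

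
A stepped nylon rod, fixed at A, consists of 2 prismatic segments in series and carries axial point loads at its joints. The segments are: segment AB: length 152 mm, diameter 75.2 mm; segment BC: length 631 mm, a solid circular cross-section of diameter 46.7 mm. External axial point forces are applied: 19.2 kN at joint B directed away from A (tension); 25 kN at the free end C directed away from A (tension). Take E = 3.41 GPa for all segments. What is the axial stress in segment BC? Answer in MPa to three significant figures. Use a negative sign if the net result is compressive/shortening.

Internal axial forces (sectioning from the free end, tension +): N_BC = 25 kN, N_AB = 44.2 kN.
A_BC = 1713 mm².
σ_BC = N_BC/A_BC = 25000/1713 = 14.6 MPa.

14.6 MPa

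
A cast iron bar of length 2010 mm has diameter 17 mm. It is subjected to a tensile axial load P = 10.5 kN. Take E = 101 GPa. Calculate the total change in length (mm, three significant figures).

A = 227 mm².
δ_mech = NL/(AE) = 10500·2010/(227·101000) = 0.9206 mm.

0.921 mm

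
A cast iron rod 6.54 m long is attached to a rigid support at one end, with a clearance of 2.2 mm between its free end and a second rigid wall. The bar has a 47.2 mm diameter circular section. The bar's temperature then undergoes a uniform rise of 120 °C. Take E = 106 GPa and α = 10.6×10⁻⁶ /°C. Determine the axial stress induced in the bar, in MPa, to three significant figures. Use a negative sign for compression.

Free thermal expansion αLΔT = 10.6e-6 · 6540 · 120 = 8.319 mm.
The walls engage after the gap closes; constrained expansion = 8.319 − 2.2 = 6.119 mm.
The walls impose strain ε = −(6.119)/6540 = -9.3561e-04; σ = Eε = 106000 · -9.3561e-04 = -99.17 MPa.

-99.2 MPa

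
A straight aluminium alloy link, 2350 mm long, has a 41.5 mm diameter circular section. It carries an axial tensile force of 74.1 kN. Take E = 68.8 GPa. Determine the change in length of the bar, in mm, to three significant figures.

A = 1353 mm².
δ_mech = NL/(AE) = 74100·2350/(1353·68800) = 1.871 mm.

1.87 mm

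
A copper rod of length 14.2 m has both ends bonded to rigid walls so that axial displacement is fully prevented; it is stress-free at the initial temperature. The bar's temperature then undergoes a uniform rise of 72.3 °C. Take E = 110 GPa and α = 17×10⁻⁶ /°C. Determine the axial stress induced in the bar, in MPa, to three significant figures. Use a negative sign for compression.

-135 MPa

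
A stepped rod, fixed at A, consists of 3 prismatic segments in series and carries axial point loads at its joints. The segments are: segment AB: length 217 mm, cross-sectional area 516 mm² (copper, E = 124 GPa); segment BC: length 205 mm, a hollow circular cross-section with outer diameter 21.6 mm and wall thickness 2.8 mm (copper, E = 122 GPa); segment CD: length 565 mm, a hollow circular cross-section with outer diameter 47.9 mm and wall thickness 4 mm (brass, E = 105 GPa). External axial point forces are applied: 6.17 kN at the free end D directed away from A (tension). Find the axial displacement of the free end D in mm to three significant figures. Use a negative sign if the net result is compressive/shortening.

Internal axial forces (sectioning from the free end, tension +): N_CD = 6.17 kN, N_BC = 6.17 kN, N_AB = 6.17 kN.
A_BC = 165.4 mm².
A_CD = 551.7 mm².
δ_AB = 6170·217/(516·124000) = 0.02093 mm
δ_BC = 6170·205/(165.4·122000) = 0.06269 mm
δ_CD = 6170·565/(551.7·105000) = 0.06018 mm
δ = Σδ_i = 0.1438 mm.

0.144 mm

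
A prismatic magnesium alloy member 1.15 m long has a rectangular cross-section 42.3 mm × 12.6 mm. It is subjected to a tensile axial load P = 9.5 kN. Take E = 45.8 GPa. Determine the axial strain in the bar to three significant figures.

3.89e-04

A = 533 mm².
σ = N/A = 17.82 MPa; ε = σ/E = 17.82/45800 = 3.892e-04.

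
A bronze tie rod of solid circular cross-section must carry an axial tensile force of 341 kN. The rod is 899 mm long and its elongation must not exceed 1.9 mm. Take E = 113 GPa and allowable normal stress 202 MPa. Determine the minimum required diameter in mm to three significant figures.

Required area A ≥ P/σ_allow = 341000/202 = 1688 mm².
For a solid circular section, d ≥ √(4A/π) = 46.36 mm.
Elongation limit: A ≥ PL/(Eδ_allow) = 341000·899/(113000·1.9) = 1428 mm² ⇒ d ≥ 42.64 mm.
The stress limit governs.

46.4 mm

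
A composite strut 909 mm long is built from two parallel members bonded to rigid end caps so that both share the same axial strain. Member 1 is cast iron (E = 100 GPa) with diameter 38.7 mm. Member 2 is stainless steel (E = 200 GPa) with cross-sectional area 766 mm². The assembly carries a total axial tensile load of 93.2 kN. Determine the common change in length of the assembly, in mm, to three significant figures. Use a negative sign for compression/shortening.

0.313 mm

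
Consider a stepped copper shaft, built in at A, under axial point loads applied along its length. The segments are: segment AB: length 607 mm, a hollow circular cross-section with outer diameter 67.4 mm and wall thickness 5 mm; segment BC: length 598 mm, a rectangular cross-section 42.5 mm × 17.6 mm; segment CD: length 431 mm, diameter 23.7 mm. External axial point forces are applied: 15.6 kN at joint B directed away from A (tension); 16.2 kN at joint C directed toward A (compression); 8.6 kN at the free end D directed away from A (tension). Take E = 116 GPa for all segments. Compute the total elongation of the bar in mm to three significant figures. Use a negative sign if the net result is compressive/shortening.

Internal axial forces (sectioning from the free end, tension +): N_CD = 8.6 kN, N_BC = -7.6 kN, N_AB = 8 kN.
A_AB = 980.2 mm².
A_BC = 748 mm².
A_CD = 441.2 mm².
δ_AB = 8000·607/(980.2·116000) = 0.04271 mm
δ_BC = -7600·598/(748·116000) = -0.05238 mm
δ_CD = 8600·431/(441.2·116000) = 0.07243 mm
δ = Σδ_i = 0.06276 mm.

0.0628 mm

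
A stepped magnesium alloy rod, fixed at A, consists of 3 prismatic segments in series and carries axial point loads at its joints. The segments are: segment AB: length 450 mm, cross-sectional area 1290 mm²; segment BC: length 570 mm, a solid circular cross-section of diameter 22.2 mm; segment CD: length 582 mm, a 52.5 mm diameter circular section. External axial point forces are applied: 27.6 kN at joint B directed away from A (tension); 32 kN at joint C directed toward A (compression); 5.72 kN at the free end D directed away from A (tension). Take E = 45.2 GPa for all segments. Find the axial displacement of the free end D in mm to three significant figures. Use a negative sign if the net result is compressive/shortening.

Internal axial forces (sectioning from the free end, tension +): N_CD = 5.72 kN, N_BC = -26.28 kN, N_AB = 1.32 kN.
A_BC = 387.1 mm².
A_CD = 2165 mm².
δ_AB = 1320·450/(1290·45200) = 0.01019 mm
δ_BC = -26280·570/(387.1·45200) = -0.8562 mm
δ_CD = 5720·582/(2165·45200) = 0.03402 mm
δ = Σδ_i = -0.812 mm.

-0.812 mm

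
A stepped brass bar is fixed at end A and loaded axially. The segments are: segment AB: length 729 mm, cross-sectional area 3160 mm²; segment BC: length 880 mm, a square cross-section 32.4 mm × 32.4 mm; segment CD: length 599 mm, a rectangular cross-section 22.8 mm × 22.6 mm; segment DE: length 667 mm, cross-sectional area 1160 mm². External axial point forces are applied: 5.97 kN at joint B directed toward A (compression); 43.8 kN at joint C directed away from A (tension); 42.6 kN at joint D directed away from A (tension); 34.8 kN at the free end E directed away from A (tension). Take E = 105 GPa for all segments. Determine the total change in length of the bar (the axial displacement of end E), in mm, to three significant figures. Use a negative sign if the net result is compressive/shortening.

Internal axial forces (sectioning from the free end, tension +): N_DE = 34.8 kN, N_CD = 77.4 kN, N_BC = 121.2 kN, N_AB = 115.2 kN.
A_BC = 1050 mm².
A_CD = 515.3 mm².
δ_AB = 115200·729/(3160·105000) = 0.2532 mm
δ_BC = 121200·880/(1050·105000) = 0.9676 mm
δ_CD = 77400·599/(515.3·105000) = 0.8569 mm
δ_DE = 34800·667/(1160·105000) = 0.1906 mm
δ = Σδ_i = 2.268 mm.

2.27 mm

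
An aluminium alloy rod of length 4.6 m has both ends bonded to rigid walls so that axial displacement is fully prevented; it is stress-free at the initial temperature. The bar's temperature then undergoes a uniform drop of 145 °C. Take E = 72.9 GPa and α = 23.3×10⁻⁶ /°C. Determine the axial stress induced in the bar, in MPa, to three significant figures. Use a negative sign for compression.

Free thermal expansion αLΔT = 23.3e-6 · 4600 · -145 = -15.54 mm.
The walls impose strain ε = −(-15.54)/4600 = 3.3785e-03; σ = Eε = 72900 · 3.3785e-03 = 246.3 MPa.

246 MPa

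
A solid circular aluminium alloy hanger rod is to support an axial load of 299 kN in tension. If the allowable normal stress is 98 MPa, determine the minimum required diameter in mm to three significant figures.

62.3 mm

Required area A ≥ P/σ_allow = 299000/98 = 3051 mm².
For a solid circular section, d ≥ √(4A/π) = 62.33 mm.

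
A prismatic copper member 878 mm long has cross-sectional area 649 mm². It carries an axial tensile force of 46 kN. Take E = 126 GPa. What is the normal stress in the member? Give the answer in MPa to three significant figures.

70.9 MPa

σ = N/A = 46000/649 = 70.88 MPa.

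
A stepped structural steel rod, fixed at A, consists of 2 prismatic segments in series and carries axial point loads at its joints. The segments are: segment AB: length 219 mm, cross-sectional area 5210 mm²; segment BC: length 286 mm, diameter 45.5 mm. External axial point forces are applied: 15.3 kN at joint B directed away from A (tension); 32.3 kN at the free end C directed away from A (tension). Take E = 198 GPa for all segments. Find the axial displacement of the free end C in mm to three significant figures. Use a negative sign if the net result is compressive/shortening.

Internal axial forces (sectioning from the free end, tension +): N_BC = 32.3 kN, N_AB = 47.6 kN.
A_BC = 1626 mm².
δ_AB = 47600·219/(5210·198000) = 0.01011 mm
δ_BC = 32300·286/(1626·198000) = 0.02869 mm
δ = Σδ_i = 0.0388 mm.

0.0388 mm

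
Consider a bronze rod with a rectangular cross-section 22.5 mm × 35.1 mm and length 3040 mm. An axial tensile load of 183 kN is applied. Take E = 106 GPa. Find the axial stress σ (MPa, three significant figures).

A = 789.8 mm².
σ = N/A = 183000/789.8 = 231.7 MPa.

232 MPa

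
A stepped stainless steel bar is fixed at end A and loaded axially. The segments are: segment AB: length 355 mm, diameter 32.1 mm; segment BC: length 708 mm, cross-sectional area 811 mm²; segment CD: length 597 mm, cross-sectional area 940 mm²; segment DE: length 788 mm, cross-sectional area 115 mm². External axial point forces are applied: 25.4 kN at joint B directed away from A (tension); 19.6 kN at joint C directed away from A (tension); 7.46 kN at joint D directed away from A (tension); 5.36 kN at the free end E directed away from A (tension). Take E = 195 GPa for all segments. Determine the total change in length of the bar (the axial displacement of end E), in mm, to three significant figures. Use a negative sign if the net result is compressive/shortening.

0.505 mm

Internal axial forces (sectioning from the free end, tension +): N_DE = 5.36 kN, N_CD = 12.82 kN, N_BC = 32.42 kN, N_AB = 57.82 kN.
A_AB = 809.3 mm².
δ_AB = 57820·355/(809.3·195000) = 0.1301 mm
δ_BC = 32420·708/(811·195000) = 0.1451 mm
δ_CD = 12820·597/(940·195000) = 0.04175 mm
δ_DE = 5360·788/(115·195000) = 0.1883 mm
δ = Σδ_i = 0.5053 mm.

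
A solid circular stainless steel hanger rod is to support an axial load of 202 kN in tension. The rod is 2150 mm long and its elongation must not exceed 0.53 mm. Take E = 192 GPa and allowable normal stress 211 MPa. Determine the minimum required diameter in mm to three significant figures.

Required area A ≥ P/σ_allow = 202000/211 = 957.3 mm².
For a solid circular section, d ≥ √(4A/π) = 34.91 mm.
Elongation limit: A ≥ PL/(Eδ_allow) = 202000·2150/(192000·0.53) = 4268 mm² ⇒ d ≥ 73.72 mm.
The elongation limit governs.

73.7 mm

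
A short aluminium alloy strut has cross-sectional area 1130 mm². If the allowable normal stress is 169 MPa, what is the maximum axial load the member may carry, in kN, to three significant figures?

P_max = σ_allow · A = 169 · 1130 = 191000 N = 191 kN.

191 kN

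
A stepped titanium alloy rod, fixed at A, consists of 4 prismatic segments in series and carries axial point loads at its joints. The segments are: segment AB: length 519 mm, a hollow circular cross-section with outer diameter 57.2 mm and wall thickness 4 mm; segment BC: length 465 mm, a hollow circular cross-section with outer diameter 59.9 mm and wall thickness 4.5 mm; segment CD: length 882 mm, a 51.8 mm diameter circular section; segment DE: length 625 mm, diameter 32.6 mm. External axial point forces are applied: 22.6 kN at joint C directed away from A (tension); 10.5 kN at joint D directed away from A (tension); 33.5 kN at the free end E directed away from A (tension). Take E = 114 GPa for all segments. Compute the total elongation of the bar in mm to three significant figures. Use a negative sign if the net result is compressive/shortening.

1.18 mm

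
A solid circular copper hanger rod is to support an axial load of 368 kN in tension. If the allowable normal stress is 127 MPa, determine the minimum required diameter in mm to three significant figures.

60.7 mm

Required area A ≥ P/σ_allow = 368000/127 = 2898 mm².
For a solid circular section, d ≥ √(4A/π) = 60.74 mm.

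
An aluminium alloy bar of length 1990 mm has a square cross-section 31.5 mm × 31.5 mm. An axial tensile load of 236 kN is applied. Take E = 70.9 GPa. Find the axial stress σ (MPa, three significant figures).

A = 992.2 mm².
σ = N/A = 236000/992.2 = 237.8 MPa.

238 MPa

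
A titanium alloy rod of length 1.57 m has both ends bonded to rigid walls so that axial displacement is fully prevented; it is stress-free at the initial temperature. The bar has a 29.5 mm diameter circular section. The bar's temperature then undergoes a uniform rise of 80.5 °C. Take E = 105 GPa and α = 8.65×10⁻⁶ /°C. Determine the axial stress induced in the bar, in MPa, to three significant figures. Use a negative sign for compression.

-73.1 MPa

Free thermal expansion αLΔT = 8.65e-6 · 1570 · 80.5 = 1.093 mm.
The walls impose strain ε = −(1.093)/1570 = -6.9633e-04; σ = Eε = 105000 · -6.9633e-04 = -73.11 MPa.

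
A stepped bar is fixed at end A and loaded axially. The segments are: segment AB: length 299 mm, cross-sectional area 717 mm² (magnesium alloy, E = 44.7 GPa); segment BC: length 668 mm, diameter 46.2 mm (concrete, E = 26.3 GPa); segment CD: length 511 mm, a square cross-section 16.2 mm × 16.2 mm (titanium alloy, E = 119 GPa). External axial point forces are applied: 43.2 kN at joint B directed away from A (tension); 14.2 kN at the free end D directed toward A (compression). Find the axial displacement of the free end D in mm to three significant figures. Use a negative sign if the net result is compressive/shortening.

Internal axial forces (sectioning from the free end, tension +): N_CD = -14.2 kN, N_BC = -14.2 kN, N_AB = 29 kN.
A_BC = 1676 mm².
A_CD = 262.4 mm².
δ_AB = 29000·299/(717·44700) = 0.2705 mm
δ_BC = -14200·668/(1676·26300) = -0.2151 mm
δ_CD = -14200·511/(262.4·119000) = -0.2323 mm
δ = Σδ_i = -0.1769 mm.

-0.177 mm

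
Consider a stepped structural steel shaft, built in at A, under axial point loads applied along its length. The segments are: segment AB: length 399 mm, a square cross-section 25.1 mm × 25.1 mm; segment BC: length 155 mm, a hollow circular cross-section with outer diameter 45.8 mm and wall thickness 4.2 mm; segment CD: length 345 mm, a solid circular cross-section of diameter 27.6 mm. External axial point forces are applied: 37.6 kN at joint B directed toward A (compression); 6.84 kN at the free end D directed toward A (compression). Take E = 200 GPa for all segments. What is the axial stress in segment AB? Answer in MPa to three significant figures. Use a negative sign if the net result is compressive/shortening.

-70.5 MPa

Internal axial forces (sectioning from the free end, tension +): N_CD = -6.84 kN, N_BC = -6.84 kN, N_AB = -44.44 kN.
A_AB = 630 mm².
σ_AB = N_AB/A_AB = -44440/630 = -70.54 MPa.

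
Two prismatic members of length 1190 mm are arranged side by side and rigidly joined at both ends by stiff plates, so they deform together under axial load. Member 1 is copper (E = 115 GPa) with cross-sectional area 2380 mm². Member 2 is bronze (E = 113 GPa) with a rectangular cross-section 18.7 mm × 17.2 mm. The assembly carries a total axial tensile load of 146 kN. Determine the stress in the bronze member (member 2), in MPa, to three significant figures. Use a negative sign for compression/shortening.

A_2 = 321.6 mm².
Equal strain + equilibrium ⇒ each member carries load in proportion to AE: A₁E₁ = 273700000 N, A₂E₂ = 36350000 N, ΣAE = 310000000 N.
σ₂ = P·E₂/ΣAE = 146000·113000/310000000 = 53.21 MPa.

53.2 MPa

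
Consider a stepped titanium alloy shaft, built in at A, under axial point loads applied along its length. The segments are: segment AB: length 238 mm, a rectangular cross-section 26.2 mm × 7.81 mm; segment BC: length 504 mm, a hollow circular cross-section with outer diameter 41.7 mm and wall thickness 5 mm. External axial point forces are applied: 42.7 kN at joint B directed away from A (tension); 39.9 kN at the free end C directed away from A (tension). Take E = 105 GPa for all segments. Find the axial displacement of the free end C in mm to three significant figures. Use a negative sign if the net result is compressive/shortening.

1.25 mm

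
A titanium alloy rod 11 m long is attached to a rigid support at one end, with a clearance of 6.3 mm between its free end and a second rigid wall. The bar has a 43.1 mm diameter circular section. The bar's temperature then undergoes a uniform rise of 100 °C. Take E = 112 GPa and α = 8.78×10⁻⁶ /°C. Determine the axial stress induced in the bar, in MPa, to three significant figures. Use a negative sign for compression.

Free thermal expansion αLΔT = 8.78e-6 · 11000 · 100 = 9.658 mm.
The walls engage after the gap closes; constrained expansion = 9.658 − 6.3 = 3.358 mm.
The walls impose strain ε = −(3.358)/11000 = -3.0527e-04; σ = Eε = 112000 · -3.0527e-04 = -34.19 MPa.

-34.2 MPa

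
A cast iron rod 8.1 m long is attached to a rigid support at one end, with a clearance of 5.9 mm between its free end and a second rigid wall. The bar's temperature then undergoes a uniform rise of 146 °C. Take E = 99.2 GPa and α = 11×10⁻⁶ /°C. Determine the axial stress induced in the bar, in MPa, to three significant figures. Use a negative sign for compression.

-87.1 MPa

Free thermal expansion αLΔT = 11e-6 · 8100 · 146 = 13.01 mm.
The walls engage after the gap closes; constrained expansion = 13.01 − 5.9 = 7.109 mm.
The walls impose strain ε = −(7.109)/8100 = -8.7760e-04; σ = Eε = 99200 · -8.7760e-04 = -87.06 MPa.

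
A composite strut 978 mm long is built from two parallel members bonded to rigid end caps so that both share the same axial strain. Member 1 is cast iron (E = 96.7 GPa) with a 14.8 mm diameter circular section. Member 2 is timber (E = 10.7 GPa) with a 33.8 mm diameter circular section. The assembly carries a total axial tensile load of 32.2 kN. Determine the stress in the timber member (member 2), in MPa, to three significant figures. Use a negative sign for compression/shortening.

13.1 MPa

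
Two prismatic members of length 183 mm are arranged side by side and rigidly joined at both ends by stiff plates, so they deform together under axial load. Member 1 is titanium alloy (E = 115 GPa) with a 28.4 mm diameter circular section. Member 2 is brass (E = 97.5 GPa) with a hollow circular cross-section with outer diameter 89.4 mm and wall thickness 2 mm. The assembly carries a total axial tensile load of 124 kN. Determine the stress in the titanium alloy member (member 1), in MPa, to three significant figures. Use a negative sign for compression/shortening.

A_1 = 633.5 mm².
A_2 = 549.2 mm².
Equal strain + equilibrium ⇒ each member carries load in proportion to AE: A₁E₁ = 72850000 N, A₂E₂ = 53540000 N, ΣAE = 126400000 N.
σ₁ = P·E₁/ΣAE = 124000·115000/126400000 = 112.8 MPa.

113 MPa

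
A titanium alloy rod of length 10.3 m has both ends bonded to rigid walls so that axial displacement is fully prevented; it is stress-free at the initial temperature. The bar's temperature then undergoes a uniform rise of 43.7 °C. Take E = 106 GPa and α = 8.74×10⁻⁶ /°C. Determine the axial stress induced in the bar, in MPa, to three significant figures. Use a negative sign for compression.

Free thermal expansion αLΔT = 8.74e-6 · 10300 · 43.7 = 3.934 mm.
The walls impose strain ε = −(3.934)/10300 = -3.8194e-04; σ = Eε = 106000 · -3.8194e-04 = -40.49 MPa.

-40.5 MPa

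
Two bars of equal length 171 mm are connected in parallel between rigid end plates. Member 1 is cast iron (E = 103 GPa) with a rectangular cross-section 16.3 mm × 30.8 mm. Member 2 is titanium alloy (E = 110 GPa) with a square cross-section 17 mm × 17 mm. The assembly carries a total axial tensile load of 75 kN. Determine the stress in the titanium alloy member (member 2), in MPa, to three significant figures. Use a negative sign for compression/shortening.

98.8 MPa

A_1 = 502 mm².
A_2 = 289 mm².
Equal strain + equilibrium ⇒ each member carries load in proportion to AE: A₁E₁ = 51710000 N, A₂E₂ = 31790000 N, ΣAE = 83500000 N.
σ₂ = P·E₂/ΣAE = 75000·110000/83500000 = 98.8 MPa.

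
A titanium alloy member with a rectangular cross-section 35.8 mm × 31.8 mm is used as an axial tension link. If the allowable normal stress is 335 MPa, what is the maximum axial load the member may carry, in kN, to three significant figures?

381 kN

A = 1138 mm².
P_max = σ_allow · A = 335 · 1138 = 381400 N = 381.4 kN.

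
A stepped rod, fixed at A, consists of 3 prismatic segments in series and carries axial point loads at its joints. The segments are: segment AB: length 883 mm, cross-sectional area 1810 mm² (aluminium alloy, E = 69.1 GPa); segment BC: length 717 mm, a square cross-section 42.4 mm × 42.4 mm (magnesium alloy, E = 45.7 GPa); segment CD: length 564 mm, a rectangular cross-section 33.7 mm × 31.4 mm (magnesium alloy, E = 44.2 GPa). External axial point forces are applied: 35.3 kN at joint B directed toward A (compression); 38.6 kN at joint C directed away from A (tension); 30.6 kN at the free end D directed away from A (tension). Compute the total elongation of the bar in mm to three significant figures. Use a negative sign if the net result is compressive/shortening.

1.21 mm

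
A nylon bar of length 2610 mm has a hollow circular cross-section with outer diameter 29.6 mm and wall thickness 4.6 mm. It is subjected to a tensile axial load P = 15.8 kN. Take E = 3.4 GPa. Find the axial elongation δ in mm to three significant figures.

33.6 mm

A = 361.3 mm².
δ_mech = NL/(AE) = 15800·2610/(361.3·3400) = 33.57 mm.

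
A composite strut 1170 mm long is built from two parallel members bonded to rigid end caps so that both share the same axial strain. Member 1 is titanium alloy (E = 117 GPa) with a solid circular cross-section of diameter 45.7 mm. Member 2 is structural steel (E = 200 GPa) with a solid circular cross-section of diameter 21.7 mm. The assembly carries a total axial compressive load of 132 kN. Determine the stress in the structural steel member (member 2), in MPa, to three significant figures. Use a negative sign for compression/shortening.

A_1 = 1640 mm².
A_2 = 369.8 mm².
Equal strain + equilibrium ⇒ each member carries load in proportion to AE: A₁E₁ = 191900000 N, A₂E₂ = 73970000 N, ΣAE = 265900000 N.
σ₂ = P·E₂/ΣAE = -132000·200000/265900000 = -99.29 MPa.

-99.3 MPa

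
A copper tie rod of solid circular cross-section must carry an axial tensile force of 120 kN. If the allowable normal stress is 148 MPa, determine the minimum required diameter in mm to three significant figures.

32.1 mm

Required area A ≥ P/σ_allow = 120000/148 = 810.8 mm².
For a solid circular section, d ≥ √(4A/π) = 32.13 mm.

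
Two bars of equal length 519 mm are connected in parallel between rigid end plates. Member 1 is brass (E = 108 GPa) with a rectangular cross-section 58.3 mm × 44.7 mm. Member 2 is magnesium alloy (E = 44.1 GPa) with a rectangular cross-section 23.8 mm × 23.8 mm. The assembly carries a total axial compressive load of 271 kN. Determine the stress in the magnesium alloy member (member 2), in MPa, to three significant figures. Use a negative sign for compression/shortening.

A_1 = 2606 mm².
A_2 = 566.4 mm².
Equal strain + equilibrium ⇒ each member carries load in proportion to AE: A₁E₁ = 281400000 N, A₂E₂ = 24980000 N, ΣAE = 306400000 N.
σ₂ = P·E₂/ΣAE = -271000·44100/306400000 = -39 MPa.

-39.0 MPa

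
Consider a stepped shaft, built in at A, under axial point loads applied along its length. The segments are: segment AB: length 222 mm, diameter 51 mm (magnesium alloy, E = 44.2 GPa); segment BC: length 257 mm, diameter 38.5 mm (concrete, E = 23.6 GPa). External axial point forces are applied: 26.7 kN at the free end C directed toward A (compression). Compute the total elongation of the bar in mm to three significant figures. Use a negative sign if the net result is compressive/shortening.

Internal axial forces (sectioning from the free end, tension +): N_BC = -26.7 kN, N_AB = -26.7 kN.
A_AB = 2043 mm².
A_BC = 1164 mm².
δ_AB = -26700·222/(2043·44200) = -0.06565 mm
δ_BC = -26700·257/(1164·23600) = -0.2498 mm
δ = Σδ_i = -0.3154 mm.

-0.315 mm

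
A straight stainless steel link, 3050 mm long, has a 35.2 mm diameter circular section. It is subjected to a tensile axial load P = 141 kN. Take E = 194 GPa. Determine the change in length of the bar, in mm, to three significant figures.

2.28 mm

A = 973.1 mm².
δ_mech = NL/(AE) = 141000·3050/(973.1·194000) = 2.278 mm.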